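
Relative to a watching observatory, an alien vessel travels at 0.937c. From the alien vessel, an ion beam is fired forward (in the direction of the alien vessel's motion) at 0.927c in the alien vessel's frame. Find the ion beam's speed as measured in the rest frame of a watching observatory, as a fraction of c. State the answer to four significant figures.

0.9975c

In units of c, u = (u' + v)/(1 + u'v) with u' = 0.927 and v = 0.937.
Numerator: 0.927 + 0.937 = 1.864. Denominator: 1 + (0.927)(0.937) = 1.868599.
u = 1.864/1.868599 = 0.99754, so the speed is 0.9975c.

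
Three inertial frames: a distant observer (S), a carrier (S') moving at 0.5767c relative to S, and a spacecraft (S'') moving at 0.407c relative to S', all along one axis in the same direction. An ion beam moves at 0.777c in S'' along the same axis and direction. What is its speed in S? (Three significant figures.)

Compose velocities in two stages. Stage 1 (into S'): u₁ = (0.777+0.407)/(1+0.777×0.407) = 0.89953.
Stage 2 (into S): u = (0.89953+0.5767)/(1+0.89953×0.5767) = 0.972, so the speed is 0.972c.

0.972c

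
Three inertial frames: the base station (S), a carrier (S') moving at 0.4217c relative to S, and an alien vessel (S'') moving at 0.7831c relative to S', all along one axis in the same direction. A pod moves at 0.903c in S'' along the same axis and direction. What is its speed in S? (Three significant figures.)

0.995c

Compose velocities in two stages. Stage 1 (into S'): u₁ = (0.903+0.7831)/(1+0.903×0.7831) = 0.98768.
Stage 2 (into S): u = (0.98768+0.4217)/(1+0.98768×0.4217) = 0.99497, so the speed is 0.995c.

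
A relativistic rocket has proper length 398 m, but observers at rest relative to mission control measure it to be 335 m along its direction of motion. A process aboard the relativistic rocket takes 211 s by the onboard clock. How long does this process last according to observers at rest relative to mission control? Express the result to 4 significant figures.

250.7 s

γ = L₀/L = 398/335 = 1.18806.
The same γ dilates the second interval: 1.18806 × 211 s = 250.7 s.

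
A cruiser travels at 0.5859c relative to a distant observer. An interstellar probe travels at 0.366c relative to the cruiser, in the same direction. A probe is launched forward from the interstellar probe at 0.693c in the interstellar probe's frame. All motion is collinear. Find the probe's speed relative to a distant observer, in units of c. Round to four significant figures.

0.9570c

First combine the probe and interstellar probe (S''→S'): u₁ = (0.693 + 0.366)/(1 + 0.693×0.366) = 1.059/1.253638 = 0.84474.
Then combine with the cruiser (S'→S): u = (0.84474 + 0.5859)/(1 + 0.84474×0.5859) = 1.43064/1.494933166 = 0.95699.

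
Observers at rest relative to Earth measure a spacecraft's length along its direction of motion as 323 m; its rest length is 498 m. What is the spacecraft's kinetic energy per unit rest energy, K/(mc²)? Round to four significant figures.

From L = L₀/γ: γ = 498/323 = 1.5418.
K/(mc²) = γ − 1 = 1.5418 − 1 = 0.5418.

0.5418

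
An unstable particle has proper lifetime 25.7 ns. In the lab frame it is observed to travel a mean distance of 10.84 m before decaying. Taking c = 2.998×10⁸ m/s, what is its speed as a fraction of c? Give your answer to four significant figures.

0.8151c

Lab distance = (lab lifetime)·v = γτ·βc, so βγ = d/(cτ) = 10.84/(2.998×10⁸ × 2.570×10^-8) = 1.4069.
With βγ = 1.4069: γ² = 1 + (βγ)² = 2.97937, and β = (βγ)/γ = 1.4069/1.72609 = 0.8151.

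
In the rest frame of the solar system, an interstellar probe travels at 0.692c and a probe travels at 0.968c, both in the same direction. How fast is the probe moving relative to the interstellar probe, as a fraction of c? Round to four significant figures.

Transform to the interstellar probe's frame: u' = (u − v)/(1 − uv/c²).
u' = (0.968 − 0.692)/(1 − 0.968×0.692) = 0.276/0.330144 = 0.836.
Speed in the interstellar probe's frame: 0.8360c (in the same direction).

0.8360c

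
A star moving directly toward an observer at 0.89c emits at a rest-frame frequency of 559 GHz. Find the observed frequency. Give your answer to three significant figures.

2320 GHz

Relativistic Doppler (source moving toward): f_obs = f_src · √((1+β)/(1−β)).
With β = 0.89: factor = √(1.89/0.11) = 4.1451.
f_obs = 559 × 4.1451 = 2320 GHz.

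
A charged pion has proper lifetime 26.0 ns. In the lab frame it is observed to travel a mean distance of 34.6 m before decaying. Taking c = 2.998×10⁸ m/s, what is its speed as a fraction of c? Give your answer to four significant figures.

Let x = d/(cτ) = 34.60 m / (2.998×10⁸ m/s × 2.600×10^-8 s) = 4.4389. Since d = βγcτ, x = βγ = β/√(1−β²).
Solving: β² = x²/(1+x²) = 19.7038/20.7038 = 0.9517, so β = 0.9756.

0.9756c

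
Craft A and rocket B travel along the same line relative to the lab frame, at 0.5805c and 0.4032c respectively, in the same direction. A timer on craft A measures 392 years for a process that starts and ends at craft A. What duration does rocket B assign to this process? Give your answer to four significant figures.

Transform craft A's velocity into rocket B's frame: (0.5805 − 0.4032)/(1 − 0.5805·0.4032) = 0.1773/0.7659424, so the relative speed is 0.23148c.
γ for this relative speed: γ = 1/√(1 − 0.053583) = 1.0279.
Craft A's interval is proper; time dilation gives Δt_B = γΔτ = 1.0279 × 392 years = 402.9 years.

402.9 years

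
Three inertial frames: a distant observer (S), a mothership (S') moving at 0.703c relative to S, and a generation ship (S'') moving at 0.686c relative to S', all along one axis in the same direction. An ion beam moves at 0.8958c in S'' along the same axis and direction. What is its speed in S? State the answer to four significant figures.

Apply u = (u'+v)/(1+u'v) twice. Ion beam in the mothership frame: (0.8958+0.686)/(1+0.8958·0.686) = 1.5818/1.6145188 = 0.97973c.
That velocity, transformed to the rest frame of a distant observer: (0.97973+0.703)/(1+0.97973·0.703) = 1.68273/1.68875019 = 0.99644c.

0.9964c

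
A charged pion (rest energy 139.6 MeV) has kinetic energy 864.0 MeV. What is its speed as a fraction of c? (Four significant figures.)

0.9903c

K = (γ−1)mc², so γ = 1 + 864.0/139.6 = 7.1891.
Then v/c = √(1 − γ⁻²) = √(1 − 0.0193487) = √0.9806513 = 0.9903.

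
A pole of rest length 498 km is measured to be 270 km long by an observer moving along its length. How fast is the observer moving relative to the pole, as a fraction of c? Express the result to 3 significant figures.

Length contraction gives γ = L₀/L = 498/270 = 1.8444.
β = √(1 − 1/γ²) = √0.706039 = 0.840.

0.840c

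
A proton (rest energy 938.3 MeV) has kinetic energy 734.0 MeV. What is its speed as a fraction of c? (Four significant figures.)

K = (γ−1)mc², so γ = 1 + 734.0/938.3 = 1.7823.
Then v/c = √(1 − γ⁻²) = √(1 − 0.314803) = √0.685197 = 0.8278.

0.8278c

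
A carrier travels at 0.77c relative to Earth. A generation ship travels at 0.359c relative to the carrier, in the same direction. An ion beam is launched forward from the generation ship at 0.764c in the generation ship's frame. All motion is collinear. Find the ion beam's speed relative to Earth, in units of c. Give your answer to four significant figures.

0.9837c

First combine the ion beam and generation ship (S''→S'): u₁ = (0.764 + 0.359)/(1 + 0.764×0.359) = 1.123/1.274276 = 0.88128.
Then combine with the carrier (S'→S): u = (0.88128 + 0.77)/(1 + 0.88128×0.77) = 1.65128/1.6785856 = 0.98373.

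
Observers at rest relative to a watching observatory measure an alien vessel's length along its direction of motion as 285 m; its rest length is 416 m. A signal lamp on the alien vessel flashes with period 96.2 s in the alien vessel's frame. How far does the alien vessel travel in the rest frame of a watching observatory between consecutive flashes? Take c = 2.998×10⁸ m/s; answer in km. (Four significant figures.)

3.067×10^7 km

From L = L₀/γ: γ = 416/285 = 1.45965.
β = √(1 − 1/γ²) = 0.72845. Lab-frame period = γτ = 1.45965×96.2 s = 140.42 s. Distance = βc × γτ = 0.72845 × 2.998×10⁸ m/s × 140.42 s = 3.0666×10^10 m = 3.067×10^7 km.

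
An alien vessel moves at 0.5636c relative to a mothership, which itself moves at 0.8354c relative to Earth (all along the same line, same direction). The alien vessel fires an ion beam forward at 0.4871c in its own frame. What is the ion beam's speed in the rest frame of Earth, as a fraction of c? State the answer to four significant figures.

0.9829c

First combine the ion beam and alien vessel (S''→S'): u₁ = (0.4871 + 0.5636)/(1 + 0.4871×0.5636) = 1.0507/1.27452956 = 0.82438.
Then combine with the mothership (S'→S): u = (0.82438 + 0.8354)/(1 + 0.82438×0.8354) = 1.65978/1.688687052 = 0.98288.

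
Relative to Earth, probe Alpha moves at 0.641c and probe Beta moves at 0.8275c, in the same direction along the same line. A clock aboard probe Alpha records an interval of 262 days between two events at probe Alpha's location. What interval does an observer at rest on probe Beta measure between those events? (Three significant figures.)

285 days

Speed of probe Alpha in probe Beta's frame: u = (v_A − v_B)/(1 − v_A v_B/c²) = (0.641 − 0.8275)/(1 − 0.641×0.8275) = −0.1865/0.4695725 = −0.39717; |u| = 0.39717c.
At |u| = 0.39717c, γ = (1 − 0.157744)^(−1/2) = 1.0896.
The clock on probe Alpha records proper time, so probe Beta measures Δt = γΔτ = 1.0896 × 262 = 285 days.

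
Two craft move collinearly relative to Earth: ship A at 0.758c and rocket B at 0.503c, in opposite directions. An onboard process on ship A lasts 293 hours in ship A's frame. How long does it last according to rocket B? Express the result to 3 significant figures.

Transform ship A's velocity into rocket B's frame: (0.758 + 0.503)/(1 + 0.758·0.503) = 1.261/1.381274, so the relative speed is 0.91293c.
At |u| = 0.91293c, γ = (1 − 0.833441)^(−1/2) = 2.4503.
The clock on ship A records proper time, so rocket B measures Δt = γΔτ = 2.4503 × 293 = 718 hours.

718 hours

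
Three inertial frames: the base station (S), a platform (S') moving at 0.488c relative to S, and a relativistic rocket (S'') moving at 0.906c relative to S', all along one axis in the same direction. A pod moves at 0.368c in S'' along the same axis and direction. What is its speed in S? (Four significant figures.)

0.9844c

Apply u = (u'+v)/(1+u'v) twice. Pod in the platform frame: (0.368+0.906)/(1+0.368·0.906) = 1.274/1.333408 = 0.95545c.
That velocity, transformed to the rest frame of the base station: (0.95545+0.488)/(1+0.95545·0.488) = 1.44345/1.4662596 = 0.98444c.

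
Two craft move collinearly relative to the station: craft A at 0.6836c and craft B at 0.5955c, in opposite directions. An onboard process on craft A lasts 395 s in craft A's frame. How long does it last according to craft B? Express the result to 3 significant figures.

Transform craft A's velocity into craft B's frame: (0.6836 + 0.5955)/(1 + 0.6836·0.5955) = 1.2791/1.4070838, so the relative speed is 0.90904c.
γ for this relative speed: γ = 1/√(1 − 0.826354) = 2.3998.
Craft A's interval is proper; time dilation gives Δt_B = γΔτ = 2.3998 × 395 s = 948 s.

948 s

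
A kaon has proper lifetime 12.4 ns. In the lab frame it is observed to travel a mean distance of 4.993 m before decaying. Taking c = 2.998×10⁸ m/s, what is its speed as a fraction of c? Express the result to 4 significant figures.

d = βγcτ ⇒ βγ = d/(cτ) = 4.993 m / (3.71752 m) = 1.3431.
β = (βγ)/√(1+(βγ)²) = 1.3431/√2.80392 = 0.8021.

0.8021c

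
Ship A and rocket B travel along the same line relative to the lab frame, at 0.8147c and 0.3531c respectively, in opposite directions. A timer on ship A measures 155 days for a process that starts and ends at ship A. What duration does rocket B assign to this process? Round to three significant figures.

Speed of ship A in rocket B's frame: u = (v_A + v_B)/(1 + v_A v_B/c²) = (0.8147 + 0.3531)/(1 + 0.8147×0.3531) = 1.1678/1.28767057 = 0.90691; |u| = 0.90691c.
γ for this relative speed: γ = 1/√(1 − 0.822486) = 2.3735.
The clock on ship A records proper time, so rocket B measures Δt = γΔτ = 2.3735 × 155 = 368 days.

368 days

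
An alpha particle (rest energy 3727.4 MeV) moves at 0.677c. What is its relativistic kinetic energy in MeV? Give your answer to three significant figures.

1340 MeV

γ = 1/√(1 − β²) = 1/√(1 − 0.458329) = 1/√0.541671 = 1/0.735983 = 1.35873.
Kinetic energy: K = (γ − 1)mc² = (1.35873 − 1) × 3727.4 MeV = 0.35873 × 3727.4 = 1340 MeV.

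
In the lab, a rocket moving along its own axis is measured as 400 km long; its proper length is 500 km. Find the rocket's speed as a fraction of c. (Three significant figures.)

0.600c

Length contraction gives γ = L₀/L = 500/400 = 1.25.
β = √(1 − 1/γ²) = √0.36 = 0.600.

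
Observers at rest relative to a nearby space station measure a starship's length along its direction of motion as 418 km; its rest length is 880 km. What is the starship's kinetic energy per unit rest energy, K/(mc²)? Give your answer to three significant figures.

1.11

From L = L₀/γ: γ = 880/418 = 2.10526.
Since K = (γ−1)mc², K/(mc²) = 2.10526 − 1 = 1.11.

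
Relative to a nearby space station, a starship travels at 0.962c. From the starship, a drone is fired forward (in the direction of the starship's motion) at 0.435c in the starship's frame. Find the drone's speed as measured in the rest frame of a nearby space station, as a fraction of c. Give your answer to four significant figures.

Relativistic velocity addition: u = (u' + v)/(1 + u'v/c²), with u' = 0.435c and v = 0.962c.
Numerator: 0.435 + 0.962 = 1.397. Denominator: 1 + (0.435)(0.962) = 1.41847.
u = 1.397/1.41847 = 0.98486, so the speed is 0.9849c.

0.9849c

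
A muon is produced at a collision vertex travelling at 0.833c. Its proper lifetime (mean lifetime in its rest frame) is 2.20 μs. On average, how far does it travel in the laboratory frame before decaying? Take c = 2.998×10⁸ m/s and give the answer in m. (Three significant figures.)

γ = 1/√(1 − β²) = 1/√(1 − 0.693889) = 1/√0.306111 = 1/0.553273 = 1.8074.
Lab-frame lifetime: Δt = γτ = 1.8074 × 2.20 μs = 3.9763 μs.
Distance: d = vΔt = 0.833 × 2.998×10⁸ m/s × 3.9763×10^-6 s = 993 m.

993 m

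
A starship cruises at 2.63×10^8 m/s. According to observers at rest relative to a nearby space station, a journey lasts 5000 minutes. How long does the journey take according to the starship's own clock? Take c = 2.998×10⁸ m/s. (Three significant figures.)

2400 minutes

β = v/c = (2.63×10^8 m/s)/(2.998×10⁸ m/s) = 0.877252.
Lorentz factor: γ = (1 − 0.7695711)^(−1/2) = 2.0832.
The moving clock records proper time: Δτ = Δt/γ = 5000/2.0832 = 2400 minutes.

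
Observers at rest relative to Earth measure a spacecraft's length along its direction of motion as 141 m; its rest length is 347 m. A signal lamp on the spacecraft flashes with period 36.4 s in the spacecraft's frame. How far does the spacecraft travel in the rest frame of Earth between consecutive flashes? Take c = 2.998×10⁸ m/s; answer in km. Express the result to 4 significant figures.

2.454×10^7 km

Length contraction gives γ = L₀/L = 347/141 = 2.46099.
β = √(1 − 1/γ²) = 0.91372. Lab-frame period = γτ = 2.46099×36.4 s = 89.58 s. Distance = βc × γτ = 0.91372 × 2.998×10⁸ m/s × 89.58 s = 2.4539×10^10 m = 2.454×10^7 km.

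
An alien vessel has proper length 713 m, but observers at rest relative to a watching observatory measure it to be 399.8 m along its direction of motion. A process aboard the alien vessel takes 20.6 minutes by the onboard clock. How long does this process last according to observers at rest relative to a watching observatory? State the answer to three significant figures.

36.7 minutes

Length contraction gives γ = L₀/L = 713/399.8 = 1.78339.
Δt = γΔτ = 1.78339 × 20.6 = 36.7 minutes.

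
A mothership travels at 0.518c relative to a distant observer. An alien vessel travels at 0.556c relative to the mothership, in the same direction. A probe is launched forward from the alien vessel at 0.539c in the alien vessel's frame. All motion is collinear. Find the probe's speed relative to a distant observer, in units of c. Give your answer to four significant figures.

Compose velocities in two stages. Stage 1 (into S'): u₁ = (0.539+0.556)/(1+0.539×0.556) = 0.84251.
Stage 2 (into S): u = (0.84251+0.518)/(1+0.84251×0.518) = 0.94715, so the speed is 0.9472c.

0.9472c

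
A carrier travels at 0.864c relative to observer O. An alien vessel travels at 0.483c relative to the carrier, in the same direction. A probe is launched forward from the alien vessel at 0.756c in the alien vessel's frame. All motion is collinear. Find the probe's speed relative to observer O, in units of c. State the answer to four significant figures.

0.9930c

Compose velocities in two stages. Stage 1 (into S'): u₁ = (0.756+0.483)/(1+0.756×0.483) = 0.90759.
Stage 2 (into S): u = (0.90759+0.864)/(1+0.90759×0.864) = 0.99296, so the speed is 0.9930c.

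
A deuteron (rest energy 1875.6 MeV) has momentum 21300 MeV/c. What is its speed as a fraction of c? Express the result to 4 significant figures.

0.9961c

pc/(mc²) = 21300/1875.6 = 11.356 = βγ = β/√(1−β²).
So β² = x²/(1 + x²) with x = 11.356: x² = 128.959, β² = 128.959/129.959 = 0.992305, β = 0.9961.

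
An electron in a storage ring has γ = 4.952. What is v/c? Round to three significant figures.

β = √(1 − 1/γ²) = √(1 − 1/24.522304) = √0.959221 = 0.979.

0.979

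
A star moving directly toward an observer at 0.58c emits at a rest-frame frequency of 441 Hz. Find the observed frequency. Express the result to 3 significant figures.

855 Hz

Relativistic Doppler (source moving toward): f_obs = f_src · √((1+β)/(1−β)).
With β = 0.58: factor = √(1.58/0.42) = 1.9396.
f_obs = 441 × 1.9396 = 855 Hz.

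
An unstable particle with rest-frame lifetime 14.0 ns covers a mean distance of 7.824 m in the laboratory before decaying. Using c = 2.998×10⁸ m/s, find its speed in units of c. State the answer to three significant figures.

Lab distance = (lab lifetime)·v = γτ·βc, so βγ = d/(cτ) = 7.824/(2.998×10⁸ × 1.400×10^-8) = 1.8641.
With βγ = 1.8641: γ² = 1 + (βγ)² = 4.47487, and β = (βγ)/γ = 1.8641/2.11539 = 0.881.

0.881c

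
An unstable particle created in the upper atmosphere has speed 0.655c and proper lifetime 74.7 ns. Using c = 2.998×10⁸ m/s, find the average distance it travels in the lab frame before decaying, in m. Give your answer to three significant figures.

γ = 1/√(1 − β²) = 1/√(1 − 0.429025) = 1/√0.570975 = 1/0.755629 = 1.3234.
Lab-frame lifetime: Δt = γτ = 1.3234 × 74.7 ns = 98.858 ns.
Distance: d = vΔt = 0.655 × 2.998×10⁸ m/s × 9.8858×10^-8 s = 19.4 m.

19.4 m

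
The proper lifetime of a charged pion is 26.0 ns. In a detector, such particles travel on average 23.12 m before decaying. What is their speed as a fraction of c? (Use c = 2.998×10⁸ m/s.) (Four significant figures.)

Lab distance = (lab lifetime)·v = γτ·βc, so βγ = d/(cτ) = 23.12/(2.998×10⁸ × 2.600×10^-8) = 2.9661.
With βγ = 2.9661: γ² = 1 + (βγ)² = 9.79775, and β = (βγ)/γ = 2.9661/3.13014 = 0.9476.

0.9476c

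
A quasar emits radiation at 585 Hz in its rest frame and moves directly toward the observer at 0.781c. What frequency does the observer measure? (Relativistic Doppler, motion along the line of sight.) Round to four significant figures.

1668 Hz

Relativistic Doppler (source moving toward): f_obs = f_src · √((1+β)/(1−β)).
With β = 0.781: factor = √(1.781/0.219) = 2.8517.
f_obs = 585 × 2.8517 = 1668 Hz.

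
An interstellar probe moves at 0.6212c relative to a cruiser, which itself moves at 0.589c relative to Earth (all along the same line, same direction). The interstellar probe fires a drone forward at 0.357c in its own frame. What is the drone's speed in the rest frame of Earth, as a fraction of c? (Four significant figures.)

Compose velocities in two stages. Stage 1 (into S'): u₁ = (0.357+0.6212)/(1+0.357×0.6212) = 0.80064.
Stage 2 (into S): u = (0.80064+0.589)/(1+0.80064×0.589) = 0.94432, so the speed is 0.9443c.

0.9443c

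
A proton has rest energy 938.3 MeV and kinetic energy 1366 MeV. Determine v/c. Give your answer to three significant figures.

K = (γ−1)mc², so γ = 1 + 1366/938.3 = 2.4558.
Then v/c = √(1 − γ⁻²) = √(1 − 0.165811) = √0.834189 = 0.913.

0.913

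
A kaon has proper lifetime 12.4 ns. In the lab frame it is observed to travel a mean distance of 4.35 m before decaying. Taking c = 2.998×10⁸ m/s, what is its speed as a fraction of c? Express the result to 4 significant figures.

0.7602c

d = βγcτ ⇒ βγ = d/(cτ) = 4.350 m / (3.71752 m) = 1.1701.
β = (βγ)/√(1+(βγ)²) = 1.1701/√2.36913 = 0.7602.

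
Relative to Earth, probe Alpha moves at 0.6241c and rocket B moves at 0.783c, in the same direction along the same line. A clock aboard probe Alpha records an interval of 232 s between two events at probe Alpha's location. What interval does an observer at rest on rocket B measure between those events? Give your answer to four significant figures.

244.1 s

Transform probe Alpha's velocity into rocket B's frame: (0.6241 − 0.783)/(1 − 0.6241·0.783) = −0.1589/0.5113297, so the relative speed is 0.31076c.
γ for this relative speed: γ = 1/√(1 − 0.0965718) = 1.0521.
Probe Alpha's interval is proper; time dilation gives Δt_B = γΔτ = 1.0521 × 232 s = 244.1 s.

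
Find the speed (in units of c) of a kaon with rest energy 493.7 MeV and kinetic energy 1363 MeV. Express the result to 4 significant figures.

γ = 1 + K/(mc²) = 1 + 1363/493.7 = 3.7608.
β = √(1 − 1/γ²) = √(1 − 0.0707033) = √0.9292967 = 0.9640.

0.9640c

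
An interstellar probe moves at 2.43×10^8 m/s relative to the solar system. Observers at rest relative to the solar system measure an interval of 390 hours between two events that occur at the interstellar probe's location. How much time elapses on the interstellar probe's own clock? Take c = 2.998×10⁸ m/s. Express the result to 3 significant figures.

β = v/c = (2.43×10^8 m/s)/(2.998×10⁸ m/s) = 0.81054.
Lorentz factor: γ = (1 − 0.6569750916)^(−1/2) = 1.7074.
The interstellar probe's clock runs slow as seen from the solar system, so Δτ = Δt/γ = 390/1.7074 = 228 hours.

228 hours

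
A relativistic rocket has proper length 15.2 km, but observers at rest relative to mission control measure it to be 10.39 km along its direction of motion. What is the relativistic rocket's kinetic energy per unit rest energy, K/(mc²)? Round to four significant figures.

γ = L₀/L = 15.2/10.39 = 1.46295.
K/(mc²) = γ − 1 = 1.46295 − 1 = 0.4629.

0.4629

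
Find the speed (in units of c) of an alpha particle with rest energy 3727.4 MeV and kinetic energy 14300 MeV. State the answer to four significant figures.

0.9784c

K = (γ−1)mc², so γ = 1 + 14300/3727.4 = 4.8365.
Then v/c = √(1 − γ⁻²) = √(1 − 0.0427501) = √0.9572499 = 0.9784.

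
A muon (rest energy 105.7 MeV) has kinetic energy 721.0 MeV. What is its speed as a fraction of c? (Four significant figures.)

K = (γ−1)mc², so γ = 1 + 721.0/105.7 = 7.8212.
Then v/c = √(1 − γ⁻²) = √(1 − 0.0163476) = √0.9836524 = 0.9918.

0.9918c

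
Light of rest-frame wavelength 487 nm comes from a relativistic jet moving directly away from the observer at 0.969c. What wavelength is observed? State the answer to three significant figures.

3880 nm

Relativistic Doppler for wavelength: λ_obs = λ_src · √((1+β)/(1−β)).
With β = 0.969: factor = √(1.969/0.031) = 7.9697.
λ_obs = 487 × 7.9697 = 3880 nm.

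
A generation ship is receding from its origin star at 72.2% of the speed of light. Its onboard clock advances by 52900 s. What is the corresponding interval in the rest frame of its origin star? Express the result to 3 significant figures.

76500 s

Lorentz factor: γ = (1 − 0.521284)^(−1/2) = 1.4453.
Time dilation: Δt = γ·Δτ = 1.4453 × 52900 = 76500 s.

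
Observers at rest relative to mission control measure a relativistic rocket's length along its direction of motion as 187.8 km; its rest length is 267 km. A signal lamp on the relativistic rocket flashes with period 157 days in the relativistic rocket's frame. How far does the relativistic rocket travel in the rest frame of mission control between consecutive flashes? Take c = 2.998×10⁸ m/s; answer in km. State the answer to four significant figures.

4.110×10^12 km

Length contraction gives γ = L₀/L = 267/187.8 = 1.42173.
β = √(1 − 1/γ²) = 0.71083. Lab-frame period = γτ = 1.42173×157 days = 223.21 days. Distance = βc × γτ = 0.71083 × 2.998×10⁸ m/s × 19285344 s = 4.1098×10^15 m = 4.110×10^12 km.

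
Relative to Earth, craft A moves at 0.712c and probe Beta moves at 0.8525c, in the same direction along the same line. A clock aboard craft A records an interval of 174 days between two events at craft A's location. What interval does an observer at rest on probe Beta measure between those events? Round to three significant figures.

186 days

Transform craft A's velocity into probe Beta's frame: (0.712 − 0.8525)/(1 − 0.712·0.8525) = −0.1405/0.39302, so the relative speed is 0.35749c.
At |u| = 0.35749c, γ = (1 − 0.127799)^(−1/2) = 1.0708.
The clock on craft A records proper time, so probe Beta measures Δt = γΔτ = 1.0708 × 174 = 186 days.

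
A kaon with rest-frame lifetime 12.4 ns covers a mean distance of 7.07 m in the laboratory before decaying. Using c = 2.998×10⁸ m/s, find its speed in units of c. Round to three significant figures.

0.885c

d = βγcτ ⇒ βγ = d/(cτ) = 7.070 m / (3.71752 m) = 1.9018.
β = (βγ)/√(1+(βγ)²) = 1.9018/√4.61684 = 0.885.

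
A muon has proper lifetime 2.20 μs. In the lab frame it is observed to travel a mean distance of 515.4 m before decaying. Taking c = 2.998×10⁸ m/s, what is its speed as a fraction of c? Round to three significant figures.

0.616c

d = βγcτ ⇒ βγ = d/(cτ) = 515.4 m / (659.56 m) = 0.78143.
β = (βγ)/√(1+(βγ)²) = 0.78143/√1.610633 = 0.616.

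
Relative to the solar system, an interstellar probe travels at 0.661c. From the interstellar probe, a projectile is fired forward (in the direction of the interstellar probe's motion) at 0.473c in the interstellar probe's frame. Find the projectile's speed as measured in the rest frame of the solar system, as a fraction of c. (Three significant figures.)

0.864c

Relativistic velocity addition: u = (u' + v)/(1 + u'v/c²), with u' = 0.473c and v = 0.661c.
Numerator: 0.473 + 0.661 = 1.134. Denominator: 1 + (0.473)(0.661) = 1.312653.
u = 1.134/1.312653 = 0.8639, so the speed is 0.864c.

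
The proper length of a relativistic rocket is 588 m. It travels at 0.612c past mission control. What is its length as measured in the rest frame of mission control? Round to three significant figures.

465 m

With β = 0.612, γ = 1/√(1 − 0.612²) = 1/√0.625456 = 1.2644.
Along the direction of motion the measured length is L₀/γ = 588/1.2644 = 465 m.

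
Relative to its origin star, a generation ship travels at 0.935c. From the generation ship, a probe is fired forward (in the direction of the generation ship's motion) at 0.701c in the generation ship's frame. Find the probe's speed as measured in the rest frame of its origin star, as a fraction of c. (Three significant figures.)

In units of c, u = (u' + v)/(1 + u'v) with u' = 0.701 and v = 0.935.
Numerator: 0.701 + 0.935 = 1.636. Denominator: 1 + (0.701)(0.935) = 1.655435.
u = 1.636/1.655435 = 0.98826, so the speed is 0.988c.

0.988c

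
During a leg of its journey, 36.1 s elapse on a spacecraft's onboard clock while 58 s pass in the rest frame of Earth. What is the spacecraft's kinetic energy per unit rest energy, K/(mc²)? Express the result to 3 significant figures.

0.607

The time-dilation ratio gives γ = 58/36.1 = 1.60665.
Since K = (γ−1)mc², K/(mc²) = 1.60665 − 1 = 0.607.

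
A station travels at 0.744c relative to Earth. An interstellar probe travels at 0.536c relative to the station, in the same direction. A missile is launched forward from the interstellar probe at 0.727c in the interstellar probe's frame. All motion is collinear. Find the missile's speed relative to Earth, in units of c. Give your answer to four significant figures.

0.9861c

First combine the missile and interstellar probe (S''→S'): u₁ = (0.727 + 0.536)/(1 + 0.727×0.536) = 1.263/1.389672 = 0.90885.
Then combine with the station (S'→S): u = (0.90885 + 0.744)/(1 + 0.90885×0.744) = 1.65285/1.6761844 = 0.98608.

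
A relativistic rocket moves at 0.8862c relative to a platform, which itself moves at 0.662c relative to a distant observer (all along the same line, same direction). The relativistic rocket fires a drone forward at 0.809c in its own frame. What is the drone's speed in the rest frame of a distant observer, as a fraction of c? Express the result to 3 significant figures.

0.997c

First combine the drone and relativistic rocket (S''→S'): u₁ = (0.809 + 0.8862)/(1 + 0.809×0.8862) = 1.6952/1.7169358 = 0.98734.
Then combine with the platform (S'→S): u = (0.98734 + 0.662)/(1 + 0.98734×0.662) = 1.64934/1.65361908 = 0.99741.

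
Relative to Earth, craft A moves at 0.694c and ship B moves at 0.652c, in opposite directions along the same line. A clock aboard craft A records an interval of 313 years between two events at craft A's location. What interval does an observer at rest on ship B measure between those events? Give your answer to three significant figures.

833 years

The velocity of craft A relative to ship B is (0.694 + 0.652)c / (1 + 0.694×0.652) = 0.92669c; relative speed 0.92669c.
γ for this relative speed: γ = 1/√(1 − 0.858754) = 2.6608.
The clock on craft A records proper time, so ship B measures Δt = γΔτ = 2.6608 × 313 = 833 years.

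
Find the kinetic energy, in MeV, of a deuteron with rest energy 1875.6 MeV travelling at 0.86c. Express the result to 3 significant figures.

1800 MeV

γ = 1/√(1 − β²) = 1/√(1 − 0.7396) = 1/√0.2604 = 1/0.510294 = 1.95965.
Kinetic energy: K = (γ − 1)mc² = (1.95965 − 1) × 1875.6 MeV = 0.95965 × 1875.6 = 1800 MeV.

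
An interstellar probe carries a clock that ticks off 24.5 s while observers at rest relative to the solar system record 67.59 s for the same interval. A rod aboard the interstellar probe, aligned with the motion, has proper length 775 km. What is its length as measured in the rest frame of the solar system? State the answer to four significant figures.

280.9 km

From Δt = γΔτ: γ = 67.59/24.5 = 2.75878.
L = L₀/γ = 775/2.75878 = 280.9 km.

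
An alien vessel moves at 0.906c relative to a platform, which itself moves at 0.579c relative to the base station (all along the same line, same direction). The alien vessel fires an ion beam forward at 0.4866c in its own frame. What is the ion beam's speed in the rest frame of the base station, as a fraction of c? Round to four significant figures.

0.9910c

First combine the ion beam and alien vessel (S''→S'): u₁ = (0.4866 + 0.906)/(1 + 0.4866×0.906) = 1.3926/1.4408596 = 0.96651.
Then combine with the platform (S'→S): u = (0.96651 + 0.579)/(1 + 0.96651×0.579) = 1.54551/1.55960929 = 0.99096.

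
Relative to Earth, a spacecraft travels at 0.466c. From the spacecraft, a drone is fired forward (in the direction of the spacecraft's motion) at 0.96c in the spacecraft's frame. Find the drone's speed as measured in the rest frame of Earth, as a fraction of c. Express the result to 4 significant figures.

Relativistic velocity addition: u = (u' + v)/(1 + u'v/c²), with u' = 0.96c and v = 0.466c.
Numerator: 0.96 + 0.466 = 1.426. Denominator: 1 + (0.96)(0.466) = 1.44736.
u = 1.426/1.44736 = 0.98524, so the speed is 0.9852c.

0.9852c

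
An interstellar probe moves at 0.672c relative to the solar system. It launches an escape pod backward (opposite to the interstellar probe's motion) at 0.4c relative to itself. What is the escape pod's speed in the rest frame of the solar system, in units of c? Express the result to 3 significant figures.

Relativistic velocity addition: u = (u' + v)/(1 + u'v/c²), with u' = −0.4c and v = 0.672c.
Numerator: −0.4 + 0.672 = 0.272. Denominator: 1 + (−0.4)(0.672) = 0.7312.
u = 0.272/0.7312 = 0.37199, so the speed is 0.372c.

0.372c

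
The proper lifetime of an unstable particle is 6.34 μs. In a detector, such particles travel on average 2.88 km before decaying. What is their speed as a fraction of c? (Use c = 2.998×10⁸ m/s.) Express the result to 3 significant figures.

0.835c

Lab distance = (lab lifetime)·v = γτ·βc, so βγ = d/(cτ) = 2880/(2.998×10⁸ × 6.340×10^-6) = 1.5152.
With βγ = 1.5152: γ² = 1 + (βγ)² = 3.29583, and β = (βγ)/γ = 1.5152/1.81544 = 0.835.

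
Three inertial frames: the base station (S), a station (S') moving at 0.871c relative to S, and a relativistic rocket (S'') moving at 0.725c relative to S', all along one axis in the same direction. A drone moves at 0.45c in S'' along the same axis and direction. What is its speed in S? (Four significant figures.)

First combine the drone and relativistic rocket (S''→S'): u₁ = (0.45 + 0.725)/(1 + 0.45×0.725) = 1.175/1.32625 = 0.88596.
Then combine with the station (S'→S): u = (0.88596 + 0.871)/(1 + 0.88596×0.871) = 1.75696/1.77167116 = 0.9917.

0.9917c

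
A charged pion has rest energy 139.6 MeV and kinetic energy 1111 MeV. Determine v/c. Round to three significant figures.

0.994

K = (γ−1)mc², so γ = 1 + 1111/139.6 = 8.9585.
Then v/c = √(1 − γ⁻²) = √(1 − 0.0124603) = √0.9875397 = 0.994.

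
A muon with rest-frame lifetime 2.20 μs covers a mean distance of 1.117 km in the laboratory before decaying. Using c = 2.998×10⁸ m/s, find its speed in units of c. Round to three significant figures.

Lab distance = (lab lifetime)·v = γτ·βc, so βγ = d/(cτ) = 1117/(2.998×10⁸ × 2.200×10^-6) = 1.6936.
With βγ = 1.6936: γ² = 1 + (βγ)² = 3.86828, and β = (βγ)/γ = 1.6936/1.96679 = 0.861.

0.861c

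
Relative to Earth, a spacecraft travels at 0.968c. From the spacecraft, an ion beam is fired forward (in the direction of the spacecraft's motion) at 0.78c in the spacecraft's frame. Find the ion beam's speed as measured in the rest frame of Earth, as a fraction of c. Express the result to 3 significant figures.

0.996c

Relativistic velocity addition: u = (u' + v)/(1 + u'v/c²), with u' = 0.78c and v = 0.968c.
Numerator: 0.78 + 0.968 = 1.748. Denominator: 1 + (0.78)(0.968) = 1.75504.
u = 1.748/1.75504 = 0.99599, so the speed is 0.996c.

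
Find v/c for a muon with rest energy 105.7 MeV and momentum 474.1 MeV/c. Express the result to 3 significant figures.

0.976

βγ = pc/(mc²) = 474.1/105.7 = 4.4853.
Since γ² = 1 + (βγ)² = 21.1179, γ = √21.1179 = 4.59542, and β = (βγ)/γ = 4.4853/4.59542 = 0.976.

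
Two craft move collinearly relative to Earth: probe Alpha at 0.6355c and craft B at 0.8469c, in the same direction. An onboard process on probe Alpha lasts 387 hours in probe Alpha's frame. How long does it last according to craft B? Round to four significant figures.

435.3 hours

Transform probe Alpha's velocity into craft B's frame: (0.6355 − 0.8469)/(1 − 0.6355·0.8469) = −0.2114/0.46179505, so the relative speed is 0.45778c.
γ for this relative speed: γ = 1/√(1 − 0.209563) = 1.1248.
Probe Alpha's interval is proper; time dilation gives Δt_B = γΔτ = 1.1248 × 387 hours = 435.3 hours.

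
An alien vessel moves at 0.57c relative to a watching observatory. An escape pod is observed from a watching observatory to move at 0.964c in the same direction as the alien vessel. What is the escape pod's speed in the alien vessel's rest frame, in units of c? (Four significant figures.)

Transform to the alien vessel's frame: u' = (u − v)/(1 − uv/c²).
u' = (0.964 − 0.57)/(1 − 0.964×0.57) = 0.394/0.45052 = 0.87454.
Speed in the alien vessel's frame: 0.8745c (in the same direction).

0.8745c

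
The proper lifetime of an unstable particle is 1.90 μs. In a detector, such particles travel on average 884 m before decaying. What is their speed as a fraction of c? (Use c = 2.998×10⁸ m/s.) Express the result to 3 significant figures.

Lab distance = (lab lifetime)·v = γτ·βc, so βγ = d/(cτ) = 884.0/(2.998×10⁸ × 1.900×10^-6) = 1.5519.
With βγ = 1.5519: γ² = 1 + (βγ)² = 3.40839, and β = (βγ)/γ = 1.5519/1.84618 = 0.841.

0.841c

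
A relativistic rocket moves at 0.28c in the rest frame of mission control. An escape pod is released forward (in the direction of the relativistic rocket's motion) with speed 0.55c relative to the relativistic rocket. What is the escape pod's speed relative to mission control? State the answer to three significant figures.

0.719c

In units of c, u = (u' + v)/(1 + u'v) with u' = 0.55 and v = 0.28.
Numerator: 0.55 + 0.28 = 0.83. Denominator: 1 + (0.55)(0.28) = 1.154.
u = 0.83/1.154 = 0.71924, so the speed is 0.719c.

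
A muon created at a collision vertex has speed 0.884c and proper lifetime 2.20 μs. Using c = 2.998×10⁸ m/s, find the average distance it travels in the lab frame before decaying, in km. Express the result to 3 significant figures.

γ = 1/√(1 − β²) = 1/√(1 − 0.781456) = 1/√0.218544 = 1/0.467487 = 2.1391.
Lab-frame lifetime: Δt = γτ = 2.1391 × 2.20 μs = 4.706 μs.
Distance: d = vΔt = 0.884 × 2.998×10⁸ m/s × 4.7060×10^-6 s = 1250 m = 1.25 km.

1.25 km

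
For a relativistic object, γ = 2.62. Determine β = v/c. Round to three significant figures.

0.924

β = √(1 − 1/γ²) = √(1 − 1/6.8644) = √0.854321 = 0.924.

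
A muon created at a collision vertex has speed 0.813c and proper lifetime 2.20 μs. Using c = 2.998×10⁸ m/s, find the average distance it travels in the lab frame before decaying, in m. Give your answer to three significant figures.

γ = 1/√(1 − β²) = 1/√(1 − 0.660969) = 1/√0.339031 = 1/0.582264 = 1.7174.
Lab-frame lifetime: Δt = γτ = 1.7174 × 2.20 μs = 3.7783 μs.
Distance: d = vΔt = 0.813 × 2.998×10⁸ m/s × 3.7783×10^-6 s = 921 m.

921 m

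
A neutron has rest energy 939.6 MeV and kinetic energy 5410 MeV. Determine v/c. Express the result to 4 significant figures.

0.9890

γ = 1 + K/(mc²) = 1 + 5410/939.6 = 6.7578.
β = √(1 − 1/γ²) = √(1 − 0.0218972) = √0.9781028 = 0.9890.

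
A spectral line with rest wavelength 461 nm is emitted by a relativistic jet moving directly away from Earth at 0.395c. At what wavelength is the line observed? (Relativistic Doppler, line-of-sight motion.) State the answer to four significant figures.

Relativistic Doppler for wavelength: λ_obs = λ_src · √((1+β)/(1−β)).
With β = 0.395: factor = √(1.395/0.605) = 1.5185.
λ_obs = 461 × 1.5185 = 700.0 nm.

700.0 nm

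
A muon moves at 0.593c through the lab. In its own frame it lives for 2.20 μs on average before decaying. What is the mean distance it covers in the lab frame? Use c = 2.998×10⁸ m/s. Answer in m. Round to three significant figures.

486 m

γ = 1/√(1 − β²) = 1/√(1 − 0.351649) = 1/√0.648351 = 1/0.805202 = 1.2419.
Lab-frame lifetime: Δt = γτ = 1.2419 × 2.20 μs = 2.7322 μs.
Distance: d = vΔt = 0.593 × 2.998×10⁸ m/s × 2.7322×10^-6 s = 486 m.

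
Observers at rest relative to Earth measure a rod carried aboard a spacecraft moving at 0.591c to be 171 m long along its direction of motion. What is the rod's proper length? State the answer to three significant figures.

γ = 1/√(1 − β²) = 1/√(1 − 0.349281) = 1/√0.650719 = 1/0.806672 = 1.2397.
Proper length: L₀ = γ·L = 1.2397 × 171 = 212 m.

212 m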